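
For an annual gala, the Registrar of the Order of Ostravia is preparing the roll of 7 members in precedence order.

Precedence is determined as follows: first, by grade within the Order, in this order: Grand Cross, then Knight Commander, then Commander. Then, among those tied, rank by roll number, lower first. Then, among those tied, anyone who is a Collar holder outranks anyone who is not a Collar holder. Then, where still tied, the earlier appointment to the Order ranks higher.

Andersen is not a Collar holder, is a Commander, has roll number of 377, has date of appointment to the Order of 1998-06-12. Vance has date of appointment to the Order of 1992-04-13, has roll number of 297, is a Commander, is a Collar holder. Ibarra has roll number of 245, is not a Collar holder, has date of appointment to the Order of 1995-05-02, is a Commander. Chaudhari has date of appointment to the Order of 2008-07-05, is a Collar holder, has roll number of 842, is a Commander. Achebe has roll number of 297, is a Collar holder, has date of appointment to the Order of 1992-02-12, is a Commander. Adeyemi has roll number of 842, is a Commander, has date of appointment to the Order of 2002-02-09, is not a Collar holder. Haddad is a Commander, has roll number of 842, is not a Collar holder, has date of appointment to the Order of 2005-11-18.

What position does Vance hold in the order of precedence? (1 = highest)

By grade within the Order: Ibarra, Achebe, Vance, Andersen, Chaudhari, Adeyemi and Haddad (Commander).
Among Ibarra, Achebe, Vance, Andersen, Chaudhari, Adeyemi and Haddad, by roll number (lower first): Ibarra (245) before Achebe and Vance (297) before Andersen (377) before Chaudhari, Adeyemi and Haddad (842).
Achebe and Vance are each a Collar holder, so the next rule applies.
Among Achebe and Vance, by date of appointment to the Order (earlier first): Achebe (1992-02-12) before Vance (1992-04-13).
Among Chaudhari, Adeyemi and Haddad, a Collar holder before not a Collar holder: Chaudhari (a Collar holder) before Adeyemi and Haddad (not a Collar holder).
Among Adeyemi and Haddad, by date of appointment to the Order (earlier first): Adeyemi (2002-02-09) before Haddad (2005-11-18).
Order: Ibarra, Achebe, Vance, Andersen, Chaudhari, Adeyemi, Haddad. So position 3.

3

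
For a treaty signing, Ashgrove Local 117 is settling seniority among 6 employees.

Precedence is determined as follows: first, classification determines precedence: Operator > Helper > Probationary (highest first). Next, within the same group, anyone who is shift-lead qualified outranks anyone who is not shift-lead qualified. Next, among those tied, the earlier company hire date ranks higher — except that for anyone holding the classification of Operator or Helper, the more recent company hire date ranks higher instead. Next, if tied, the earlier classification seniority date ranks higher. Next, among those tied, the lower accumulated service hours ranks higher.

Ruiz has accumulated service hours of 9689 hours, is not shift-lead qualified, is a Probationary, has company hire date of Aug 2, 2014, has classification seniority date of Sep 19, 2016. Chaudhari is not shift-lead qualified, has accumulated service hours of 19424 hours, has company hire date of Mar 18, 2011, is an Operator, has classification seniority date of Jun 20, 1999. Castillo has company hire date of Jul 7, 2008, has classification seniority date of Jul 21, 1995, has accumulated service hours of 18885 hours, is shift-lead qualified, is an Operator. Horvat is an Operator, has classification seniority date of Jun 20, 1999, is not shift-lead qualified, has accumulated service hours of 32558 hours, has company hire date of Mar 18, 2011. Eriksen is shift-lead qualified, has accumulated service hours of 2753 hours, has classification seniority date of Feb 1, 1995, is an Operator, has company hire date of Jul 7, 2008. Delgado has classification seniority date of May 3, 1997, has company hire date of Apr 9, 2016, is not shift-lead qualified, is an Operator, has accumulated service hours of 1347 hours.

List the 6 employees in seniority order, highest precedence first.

Eriksen, Castillo, Delgado, Chaudhari, Horvat, Ruiz

By classification: Eriksen, Castillo, Delgado, Chaudhari and Horvat (Operator); then Ruiz (Probationary).
Among Eriksen, Castillo, Delgado, Chaudhari and Horvat, shift-lead qualified before not shift-lead qualified: Eriksen and Castillo (shift-lead qualified) before Delgado, Chaudhari and Horvat (not shift-lead qualified).
Eriksen and Castillo both have company hire date Jul 7, 2008, so the next rule applies.
Among Eriksen and Castillo, by classification seniority date (earlier first): Eriksen (Feb 1, 1995) before Castillo (Jul 21, 1995).
Among Delgado, Chaudhari and Horvat, by company hire date (later first) (reversed rule for this group): Delgado (Apr 9, 2016) before Chaudhari and Horvat (Mar 18, 2011).
Chaudhari and Horvat both have classification seniority date Jun 20, 1999, so the next rule applies.
Among Chaudhari and Horvat, by accumulated service hours (lower first): Chaudhari (19424 hours) before Horvat (32558 hours).
Full order: Eriksen, Castillo, Delgado, Chaudhari, Horvat, Ruiz.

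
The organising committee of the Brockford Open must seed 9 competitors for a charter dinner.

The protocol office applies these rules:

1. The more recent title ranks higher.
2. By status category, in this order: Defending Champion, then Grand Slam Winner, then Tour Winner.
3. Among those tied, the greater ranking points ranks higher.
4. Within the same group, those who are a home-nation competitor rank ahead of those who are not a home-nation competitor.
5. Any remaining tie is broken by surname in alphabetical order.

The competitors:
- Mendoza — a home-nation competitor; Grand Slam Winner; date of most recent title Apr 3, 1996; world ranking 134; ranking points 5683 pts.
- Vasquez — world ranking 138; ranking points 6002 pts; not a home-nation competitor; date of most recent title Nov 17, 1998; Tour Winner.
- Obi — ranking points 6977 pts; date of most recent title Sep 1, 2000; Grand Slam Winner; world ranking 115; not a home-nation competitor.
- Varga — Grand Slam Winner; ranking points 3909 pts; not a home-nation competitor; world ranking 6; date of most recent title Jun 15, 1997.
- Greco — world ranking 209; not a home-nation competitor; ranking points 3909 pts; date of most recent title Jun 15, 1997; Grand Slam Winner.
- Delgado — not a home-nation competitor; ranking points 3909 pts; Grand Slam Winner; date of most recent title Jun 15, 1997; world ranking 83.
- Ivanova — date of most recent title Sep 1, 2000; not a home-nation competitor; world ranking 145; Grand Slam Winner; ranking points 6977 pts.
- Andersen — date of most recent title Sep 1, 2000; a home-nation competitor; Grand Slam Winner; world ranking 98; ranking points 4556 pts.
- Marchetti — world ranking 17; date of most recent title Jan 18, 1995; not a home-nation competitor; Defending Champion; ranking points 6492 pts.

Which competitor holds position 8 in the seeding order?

Mendoza

By date of most recent title (later first): Ivanova, Obi and Andersen (each Sep 1, 2000); then Vasquez (Nov 17, 1998); then Delgado, Greco and Varga (each Jun 15, 1997); then Mendoza (Apr 3, 1996); then Marchetti (Jan 18, 1995).
Ivanova, Obi and Andersen are each Grand Slam Winner, so the next rule applies.
Among Ivanova, Obi and Andersen, by ranking points (higher first): Ivanova and Obi (6977 pts) before Andersen (4556 pts).
Ivanova and Obi are each not a home-nation competitor, so the next rule applies.
Among Ivanova and Obi, alphabetically by surname: Ivanova before Obi.
Delgado, Greco and Varga are each Grand Slam Winner, so the next rule applies.
Delgado, Greco and Varga all have ranking points 3909 pts, so the next rule applies.
Delgado, Greco and Varga are each not a home-nation competitor, so the next rule applies.
Among Delgado, Greco and Varga, alphabetically by surname: Delgado before Greco before Varga.
Order: Ivanova, Obi, Andersen, Vasquez, Delgado, Greco, Varga, Mendoza, Marchetti.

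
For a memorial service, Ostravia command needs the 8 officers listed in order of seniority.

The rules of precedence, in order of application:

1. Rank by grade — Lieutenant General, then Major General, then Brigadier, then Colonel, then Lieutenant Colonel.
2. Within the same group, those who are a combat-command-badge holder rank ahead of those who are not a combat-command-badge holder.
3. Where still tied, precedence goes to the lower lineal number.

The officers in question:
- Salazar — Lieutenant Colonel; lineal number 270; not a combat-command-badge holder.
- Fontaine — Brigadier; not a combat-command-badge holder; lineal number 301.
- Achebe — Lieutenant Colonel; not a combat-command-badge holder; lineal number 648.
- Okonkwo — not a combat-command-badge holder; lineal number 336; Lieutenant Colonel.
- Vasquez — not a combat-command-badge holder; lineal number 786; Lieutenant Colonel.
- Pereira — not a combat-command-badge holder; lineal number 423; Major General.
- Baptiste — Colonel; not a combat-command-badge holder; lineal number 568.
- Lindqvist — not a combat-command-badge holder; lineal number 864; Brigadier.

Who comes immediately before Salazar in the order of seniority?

By grade: Pereira (Major General); then Fontaine and Lindqvist (Brigadier); then Baptiste (Colonel); then Salazar, Okonkwo, Achebe and Vasquez (Lieutenant Colonel).
Fontaine and Lindqvist are each not a combat-command-badge holder, so the next rule applies.
Among Fontaine and Lindqvist, by lineal number (lower first): Fontaine (301) before Lindqvist (864).
Salazar, Okonkwo, Achebe and Vasquez are each not a combat-command-badge holder, so the next rule applies.
Among Salazar, Okonkwo, Achebe and Vasquez, by lineal number (lower first): Salazar (270) before Okonkwo (336) before Achebe (648) before Vasquez (786).
Order: Pereira, Fontaine, Lindqvist, Baptiste, Salazar, Okonkwo, Achebe, Vasquez.

Baptiste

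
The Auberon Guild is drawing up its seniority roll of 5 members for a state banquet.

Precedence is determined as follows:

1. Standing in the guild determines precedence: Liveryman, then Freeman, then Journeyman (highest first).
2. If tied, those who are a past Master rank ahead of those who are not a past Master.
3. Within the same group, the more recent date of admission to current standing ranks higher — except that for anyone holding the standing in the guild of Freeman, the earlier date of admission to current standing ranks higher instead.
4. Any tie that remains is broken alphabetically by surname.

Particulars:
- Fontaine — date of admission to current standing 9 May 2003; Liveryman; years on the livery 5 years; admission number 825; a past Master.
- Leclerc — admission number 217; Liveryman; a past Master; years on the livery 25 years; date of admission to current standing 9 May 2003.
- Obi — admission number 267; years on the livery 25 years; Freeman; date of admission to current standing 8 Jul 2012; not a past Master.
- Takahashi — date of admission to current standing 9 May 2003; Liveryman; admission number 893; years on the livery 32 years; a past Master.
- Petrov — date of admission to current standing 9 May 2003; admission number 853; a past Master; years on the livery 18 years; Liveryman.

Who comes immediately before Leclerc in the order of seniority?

By standing in the guild: Fontaine, Leclerc, Petrov and Takahashi (Liveryman); then Obi (Freeman).
Fontaine, Leclerc, Petrov and Takahashi are each a past Master, so the next rule applies.
Fontaine, Leclerc, Petrov and Takahashi all have date of admission to current standing 9 May 2003, so the next rule applies.
Among Fontaine, Leclerc, Petrov and Takahashi, alphabetically by surname: Fontaine before Leclerc before Petrov before Takahashi.
Order: Fontaine, Leclerc, Petrov, Takahashi, Obi.

Fontaine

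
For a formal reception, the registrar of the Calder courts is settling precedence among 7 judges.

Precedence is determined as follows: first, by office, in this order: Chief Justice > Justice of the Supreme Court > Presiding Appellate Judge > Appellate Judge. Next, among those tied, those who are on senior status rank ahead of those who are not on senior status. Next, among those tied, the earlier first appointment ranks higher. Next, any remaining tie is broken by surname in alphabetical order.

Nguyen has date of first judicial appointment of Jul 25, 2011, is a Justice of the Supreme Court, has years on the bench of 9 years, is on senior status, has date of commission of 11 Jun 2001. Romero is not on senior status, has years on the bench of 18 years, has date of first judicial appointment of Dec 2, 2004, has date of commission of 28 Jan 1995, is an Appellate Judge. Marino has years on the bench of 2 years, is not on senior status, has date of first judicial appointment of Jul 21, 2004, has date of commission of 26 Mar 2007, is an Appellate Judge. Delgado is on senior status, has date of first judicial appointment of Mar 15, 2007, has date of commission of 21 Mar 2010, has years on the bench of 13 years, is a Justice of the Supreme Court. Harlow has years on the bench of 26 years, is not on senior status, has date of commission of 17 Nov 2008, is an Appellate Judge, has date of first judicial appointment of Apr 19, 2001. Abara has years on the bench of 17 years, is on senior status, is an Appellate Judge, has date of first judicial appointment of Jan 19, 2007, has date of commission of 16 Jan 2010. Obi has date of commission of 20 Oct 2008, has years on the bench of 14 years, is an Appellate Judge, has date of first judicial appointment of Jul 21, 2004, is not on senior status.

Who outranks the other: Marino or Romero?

By office: Delgado and Nguyen (Justice of the Supreme Court); then Abara, Harlow, Marino, Obi and Romero (Appellate Judge).
Delgado and Nguyen are each on senior status, so the next rule applies.
Among Delgado and Nguyen, by date of first judicial appointment (earlier first): Delgado (Mar 15, 2007) before Nguyen (Jul 25, 2011).
Among Abara, Harlow, Marino, Obi and Romero, on senior status before not on senior status: Abara (on senior status) before Harlow, Marino, Obi and Romero (not on senior status).
Among Harlow, Marino, Obi and Romero, by date of first judicial appointment (earlier first): Harlow (Apr 19, 2001) before Marino and Obi (Jul 21, 2004) before Romero (Dec 2, 2004).
Among Marino and Obi, alphabetically by surname: Marino before Obi.
So Marino takes precedence.

Marino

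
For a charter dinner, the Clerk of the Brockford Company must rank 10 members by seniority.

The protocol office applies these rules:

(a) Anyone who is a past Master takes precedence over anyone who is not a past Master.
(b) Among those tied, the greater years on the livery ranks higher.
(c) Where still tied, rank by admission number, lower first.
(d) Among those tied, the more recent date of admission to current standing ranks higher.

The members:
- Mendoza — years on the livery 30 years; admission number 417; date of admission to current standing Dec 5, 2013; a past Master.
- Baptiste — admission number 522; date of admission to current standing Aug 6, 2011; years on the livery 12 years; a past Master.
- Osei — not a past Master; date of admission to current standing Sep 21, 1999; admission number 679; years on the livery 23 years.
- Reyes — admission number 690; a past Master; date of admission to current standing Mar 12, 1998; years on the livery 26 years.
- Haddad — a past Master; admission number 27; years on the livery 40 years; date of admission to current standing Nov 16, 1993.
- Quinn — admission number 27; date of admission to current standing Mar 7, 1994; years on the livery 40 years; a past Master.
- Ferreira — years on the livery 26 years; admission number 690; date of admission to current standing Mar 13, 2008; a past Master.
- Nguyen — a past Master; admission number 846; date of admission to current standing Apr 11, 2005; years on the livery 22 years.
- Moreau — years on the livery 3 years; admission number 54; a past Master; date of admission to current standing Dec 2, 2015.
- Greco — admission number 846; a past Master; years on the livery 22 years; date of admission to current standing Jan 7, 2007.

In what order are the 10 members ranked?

By the first rule: Quinn, Haddad, Mendoza, Ferreira, Reyes, Greco, Nguyen, Baptiste and Moreau (each a past Master); then Osei (not a past Master).
Among Quinn, Haddad, Mendoza, Ferreira, Reyes, Greco, Nguyen, Baptiste and Moreau, by years on the livery (higher first): Quinn and Haddad (40 years) before Mendoza (30 years) before Ferreira and Reyes (26 years) before Greco and Nguyen (22 years) before Baptiste (12 years) before Moreau (3 years).
Quinn and Haddad both have admission number 27, so the next rule applies.
Among Quinn and Haddad, by date of admission to current standing (later first): Quinn (Mar 7, 1994) before Haddad (Nov 16, 1993).
Ferreira and Reyes both have admission number 690, so the next rule applies.
Among Ferreira and Reyes, by date of admission to current standing (later first): Ferreira (Mar 13, 2008) before Reyes (Mar 12, 1998).
Greco and Nguyen both have admission number 846, so the next rule applies.
Among Greco and Nguyen, by date of admission to current standing (later first): Greco (Jan 7, 2007) before Nguyen (Apr 11, 2005).
Full order: Quinn, Haddad, Mendoza, Ferreira, Reyes, Greco, Nguyen, Baptiste, Moreau, Osei.

Quinn, Haddad, Mendoza, Ferreira, Reyes, Greco, Nguyen, Baptiste, Moreau, Osei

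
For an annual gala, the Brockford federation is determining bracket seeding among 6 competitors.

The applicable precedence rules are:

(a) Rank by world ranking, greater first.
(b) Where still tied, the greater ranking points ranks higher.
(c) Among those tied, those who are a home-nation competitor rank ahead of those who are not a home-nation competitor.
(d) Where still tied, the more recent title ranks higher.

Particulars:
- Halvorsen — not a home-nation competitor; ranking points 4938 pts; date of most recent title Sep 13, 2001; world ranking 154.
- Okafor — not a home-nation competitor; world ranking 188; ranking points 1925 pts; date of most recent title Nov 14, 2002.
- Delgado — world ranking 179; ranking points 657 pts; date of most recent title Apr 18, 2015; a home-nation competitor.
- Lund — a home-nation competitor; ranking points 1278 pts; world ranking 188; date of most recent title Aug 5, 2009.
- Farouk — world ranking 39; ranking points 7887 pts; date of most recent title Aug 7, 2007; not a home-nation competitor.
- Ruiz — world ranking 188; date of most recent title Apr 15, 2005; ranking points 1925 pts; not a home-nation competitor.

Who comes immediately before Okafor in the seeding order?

By world ranking (higher first): Ruiz, Okafor and Lund (each 188); then Delgado (179); then Halvorsen (154); then Farouk (39).
Among Ruiz, Okafor and Lund, by ranking points (higher first): Ruiz and Okafor (1925 pts) before Lund (1278 pts).
Ruiz and Okafor are each not a home-nation competitor, so the next rule applies.
Among Ruiz and Okafor, by date of most recent title (later first): Ruiz (Apr 15, 2005) before Okafor (Nov 14, 2002).
Order: Ruiz, Okafor, Lund, Delgado, Halvorsen, Farouk.

Ruiz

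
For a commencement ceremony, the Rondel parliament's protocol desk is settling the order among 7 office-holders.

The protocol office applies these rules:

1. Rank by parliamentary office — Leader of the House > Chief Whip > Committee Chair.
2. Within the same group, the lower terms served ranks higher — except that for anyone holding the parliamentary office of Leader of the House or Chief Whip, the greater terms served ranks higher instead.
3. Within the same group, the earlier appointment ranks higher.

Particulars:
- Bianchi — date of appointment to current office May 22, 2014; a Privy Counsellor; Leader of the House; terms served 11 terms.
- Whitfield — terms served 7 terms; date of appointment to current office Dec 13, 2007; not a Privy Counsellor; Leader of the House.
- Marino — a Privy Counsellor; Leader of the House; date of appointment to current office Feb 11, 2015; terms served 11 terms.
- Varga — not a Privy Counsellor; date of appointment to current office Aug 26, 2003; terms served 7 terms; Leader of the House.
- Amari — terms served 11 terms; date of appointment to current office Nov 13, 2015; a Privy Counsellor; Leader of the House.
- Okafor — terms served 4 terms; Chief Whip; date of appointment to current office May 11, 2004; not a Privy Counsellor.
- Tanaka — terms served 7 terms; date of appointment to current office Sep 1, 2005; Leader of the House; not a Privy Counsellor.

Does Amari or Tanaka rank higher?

Amari

By parliamentary office: Bianchi, Marino, Amari, Varga, Tanaka and Whitfield (Leader of the House); then Okafor (Chief Whip).
Among Bianchi, Marino, Amari, Varga, Tanaka and Whitfield, by terms served (higher first) (reversed rule for this group): Bianchi, Marino and Amari (11 terms) before Varga, Tanaka and Whitfield (7 terms).
Among Bianchi, Marino and Amari, by date of appointment to current office (earlier first): Bianchi (May 22, 2014) before Marino (Feb 11, 2015) before Amari (Nov 13, 2015).
Among Varga, Tanaka and Whitfield, by date of appointment to current office (earlier first): Varga (Aug 26, 2003) before Tanaka (Sep 1, 2005) before Whitfield (Dec 13, 2007).
So Amari takes precedence.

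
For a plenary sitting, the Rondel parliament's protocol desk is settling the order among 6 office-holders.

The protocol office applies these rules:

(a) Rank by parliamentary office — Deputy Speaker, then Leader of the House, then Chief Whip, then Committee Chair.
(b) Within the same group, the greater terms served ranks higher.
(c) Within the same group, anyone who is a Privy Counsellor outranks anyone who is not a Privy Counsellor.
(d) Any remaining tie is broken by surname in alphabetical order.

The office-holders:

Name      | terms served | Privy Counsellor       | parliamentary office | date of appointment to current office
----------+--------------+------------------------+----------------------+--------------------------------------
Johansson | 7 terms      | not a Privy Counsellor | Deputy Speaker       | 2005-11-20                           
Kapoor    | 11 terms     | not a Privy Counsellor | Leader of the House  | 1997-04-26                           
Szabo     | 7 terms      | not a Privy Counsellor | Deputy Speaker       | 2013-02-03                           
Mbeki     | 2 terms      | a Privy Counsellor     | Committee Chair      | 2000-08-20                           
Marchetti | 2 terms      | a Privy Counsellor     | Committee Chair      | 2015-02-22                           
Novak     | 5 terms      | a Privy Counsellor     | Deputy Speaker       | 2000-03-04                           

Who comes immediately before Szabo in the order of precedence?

Johansson

By parliamentary office: Johansson, Szabo and Novak (Deputy Speaker); then Kapoor (Leader of the House); then Marchetti and Mbeki (Committee Chair).
Among Johansson, Szabo and Novak, by terms served (higher first): Johansson and Szabo (7 terms) before Novak (5 terms).
Johansson and Szabo are each not a Privy Counsellor, so the next rule applies.
Among Johansson and Szabo, alphabetically by surname: Johansson before Szabo.
Marchetti and Mbeki both have terms served 2 terms, so the next rule applies.
Marchetti and Mbeki are each a Privy Counsellor, so the next rule applies.
Among Marchetti and Mbeki, alphabetically by surname: Marchetti before Mbeki.
Order: Johansson, Szabo, Novak, Kapoor, Marchetti, Mbeki.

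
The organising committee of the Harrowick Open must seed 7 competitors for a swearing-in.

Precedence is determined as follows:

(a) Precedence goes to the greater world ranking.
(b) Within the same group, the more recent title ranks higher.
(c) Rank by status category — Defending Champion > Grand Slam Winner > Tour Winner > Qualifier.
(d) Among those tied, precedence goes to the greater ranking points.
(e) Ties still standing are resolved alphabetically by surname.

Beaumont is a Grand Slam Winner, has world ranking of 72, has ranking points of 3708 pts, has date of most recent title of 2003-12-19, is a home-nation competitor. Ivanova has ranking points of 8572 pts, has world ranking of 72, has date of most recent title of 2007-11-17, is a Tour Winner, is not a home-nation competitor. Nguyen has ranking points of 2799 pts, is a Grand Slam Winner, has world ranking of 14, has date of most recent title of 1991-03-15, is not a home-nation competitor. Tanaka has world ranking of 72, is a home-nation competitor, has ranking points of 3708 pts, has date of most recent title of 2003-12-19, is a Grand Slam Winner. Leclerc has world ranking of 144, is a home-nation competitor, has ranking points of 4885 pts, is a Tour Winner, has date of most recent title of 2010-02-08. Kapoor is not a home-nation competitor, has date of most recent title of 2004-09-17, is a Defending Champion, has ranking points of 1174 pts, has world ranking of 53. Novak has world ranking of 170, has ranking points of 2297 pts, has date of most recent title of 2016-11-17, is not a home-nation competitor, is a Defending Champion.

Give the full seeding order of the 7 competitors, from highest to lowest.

By world ranking (higher first): Novak (170); then Leclerc (144); then Ivanova, Beaumont and Tanaka (each 72); then Kapoor (53); then Nguyen (14).
Among Ivanova, Beaumont and Tanaka, by date of most recent title (later first): Ivanova (2007-11-17) before Beaumont and Tanaka (2003-12-19).
Beaumont and Tanaka are each Grand Slam Winner, so the next rule applies.
Beaumont and Tanaka both have ranking points 3708 pts, so the next rule applies.
Among Beaumont and Tanaka, alphabetically by surname: Beaumont before Tanaka.
Full order: Novak, Leclerc, Ivanova, Beaumont, Tanaka, Kapoor, Nguyen.

Novak, Leclerc, Ivanova, Beaumont, Tanaka, Kapoor, Nguyen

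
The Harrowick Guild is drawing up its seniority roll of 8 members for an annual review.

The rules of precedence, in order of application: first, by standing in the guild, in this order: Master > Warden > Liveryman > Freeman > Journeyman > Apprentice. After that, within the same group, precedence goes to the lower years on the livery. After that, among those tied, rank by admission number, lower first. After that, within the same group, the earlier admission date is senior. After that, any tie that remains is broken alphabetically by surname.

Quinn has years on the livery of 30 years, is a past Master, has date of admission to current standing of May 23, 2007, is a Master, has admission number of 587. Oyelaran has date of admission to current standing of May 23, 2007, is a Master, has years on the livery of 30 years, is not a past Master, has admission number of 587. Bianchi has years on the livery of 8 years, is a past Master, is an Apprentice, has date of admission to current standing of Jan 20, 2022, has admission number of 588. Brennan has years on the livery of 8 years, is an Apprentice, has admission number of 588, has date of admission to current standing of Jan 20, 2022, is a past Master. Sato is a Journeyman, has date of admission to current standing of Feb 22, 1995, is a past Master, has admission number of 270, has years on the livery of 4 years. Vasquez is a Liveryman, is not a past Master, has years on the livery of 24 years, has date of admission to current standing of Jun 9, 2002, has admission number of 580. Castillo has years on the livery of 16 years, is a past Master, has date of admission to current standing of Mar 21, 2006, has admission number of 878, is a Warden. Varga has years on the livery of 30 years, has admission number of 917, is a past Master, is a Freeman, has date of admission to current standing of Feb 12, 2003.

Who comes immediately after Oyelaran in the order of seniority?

Quinn

By standing in the guild: Oyelaran and Quinn (Master); then Castillo (Warden); then Vasquez (Liveryman); then Varga (Freeman); then Sato (Journeyman); then Bianchi and Brennan (Apprentice).
Oyelaran and Quinn both have years on the livery 30 years, so the next rule applies.
Oyelaran and Quinn both have admission number 587, so the next rule applies.
Oyelaran and Quinn both have date of admission to current standing May 23, 2007, so the next rule applies.
Among Oyelaran and Quinn, alphabetically by surname: Oyelaran before Quinn.
Bianchi and Brennan both have years on the livery 8 years, so the next rule applies.
Bianchi and Brennan both have admission number 588, so the next rule applies.
Bianchi and Brennan both have date of admission to current standing Jan 20, 2022, so the next rule applies.
Among Bianchi and Brennan, alphabetically by surname: Bianchi before Brennan.
Order: Oyelaran, Quinn, Castillo, Vasquez, Varga, Sato, Bianchi, Brennan.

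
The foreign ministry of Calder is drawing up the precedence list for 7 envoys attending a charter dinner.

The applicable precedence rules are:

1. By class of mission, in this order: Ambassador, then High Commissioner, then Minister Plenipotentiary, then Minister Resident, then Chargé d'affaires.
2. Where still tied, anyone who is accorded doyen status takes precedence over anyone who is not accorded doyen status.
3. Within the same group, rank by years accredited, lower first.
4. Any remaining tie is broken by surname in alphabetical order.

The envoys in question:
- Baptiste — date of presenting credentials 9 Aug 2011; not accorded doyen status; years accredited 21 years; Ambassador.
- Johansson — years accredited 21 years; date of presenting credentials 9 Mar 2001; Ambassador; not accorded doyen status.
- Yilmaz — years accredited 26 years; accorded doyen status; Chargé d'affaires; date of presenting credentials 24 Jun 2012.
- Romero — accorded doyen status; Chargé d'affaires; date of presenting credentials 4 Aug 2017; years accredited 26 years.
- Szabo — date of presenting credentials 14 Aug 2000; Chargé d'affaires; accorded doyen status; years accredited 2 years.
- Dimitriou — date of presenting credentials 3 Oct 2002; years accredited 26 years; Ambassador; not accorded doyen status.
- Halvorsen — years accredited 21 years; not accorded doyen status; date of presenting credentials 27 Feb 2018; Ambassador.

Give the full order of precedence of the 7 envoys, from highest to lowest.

Baptiste, Halvorsen, Johansson, Dimitriou, Szabo, Romero, Yilmaz

By class of mission: Baptiste, Halvorsen, Johansson and Dimitriou (Ambassador); then Szabo, Romero and Yilmaz (Chargé d'affaires).
Baptiste, Halvorsen, Johansson and Dimitriou are each not accorded doyen status, so the next rule applies.
Among Baptiste, Halvorsen, Johansson and Dimitriou, by years accredited (lower first): Baptiste, Halvorsen and Johansson (21 years) before Dimitriou (26 years).
Among Baptiste, Halvorsen and Johansson, alphabetically by surname: Baptiste before Halvorsen before Johansson.
Szabo, Romero and Yilmaz are each accorded doyen status, so the next rule applies.
Among Szabo, Romero and Yilmaz, by years accredited (lower first): Szabo (2 years) before Romero and Yilmaz (26 years).
Among Romero and Yilmaz, alphabetically by surname: Romero before Yilmaz.
Full order: Baptiste, Halvorsen, Johansson, Dimitriou, Szabo, Romero, Yilmaz.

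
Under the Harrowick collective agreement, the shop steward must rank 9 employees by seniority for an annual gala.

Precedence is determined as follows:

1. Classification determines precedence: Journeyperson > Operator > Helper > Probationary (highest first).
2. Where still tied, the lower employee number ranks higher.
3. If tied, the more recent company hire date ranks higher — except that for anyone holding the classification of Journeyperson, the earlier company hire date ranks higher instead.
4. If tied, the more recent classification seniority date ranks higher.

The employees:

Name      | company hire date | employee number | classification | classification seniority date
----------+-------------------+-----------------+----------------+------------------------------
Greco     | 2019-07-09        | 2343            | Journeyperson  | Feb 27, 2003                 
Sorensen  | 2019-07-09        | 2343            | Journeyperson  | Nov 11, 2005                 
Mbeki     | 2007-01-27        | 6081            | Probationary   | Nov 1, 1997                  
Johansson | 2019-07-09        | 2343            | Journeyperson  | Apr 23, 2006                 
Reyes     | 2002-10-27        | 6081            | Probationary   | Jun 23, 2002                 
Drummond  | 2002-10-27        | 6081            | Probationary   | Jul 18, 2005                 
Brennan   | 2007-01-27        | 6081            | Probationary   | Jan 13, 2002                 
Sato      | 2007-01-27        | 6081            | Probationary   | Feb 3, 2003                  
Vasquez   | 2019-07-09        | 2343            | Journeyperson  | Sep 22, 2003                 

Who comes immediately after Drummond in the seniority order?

By classification: Johansson, Sorensen, Vasquez and Greco (Journeyperson); then Sato, Brennan, Mbeki, Drummond and Reyes (Probationary).
Johansson, Sorensen, Vasquez and Greco all have employee number 2343, so the next rule applies.
Johansson, Sorensen, Vasquez and Greco all have company hire date 2019-07-09, so the next rule applies.
Among Johansson, Sorensen, Vasquez and Greco, by classification seniority date (later first): Johansson (Apr 23, 2006) before Sorensen (Nov 11, 2005) before Vasquez (Sep 22, 2003) before Greco (Feb 27, 2003).
Sato, Brennan, Mbeki, Drummond and Reyes all have employee number 6081, so the next rule applies.
Among Sato, Brennan, Mbeki, Drummond and Reyes, by company hire date (later first): Sato, Brennan and Mbeki (2007-01-27) before Drummond and Reyes (2002-10-27).
Among Sato, Brennan and Mbeki, by classification seniority date (later first): Sato (Feb 3, 2003) before Brennan (Jan 13, 2002) before Mbeki (Nov 1, 1997).
Among Drummond and Reyes, by classification seniority date (later first): Drummond (Jul 18, 2005) before Reyes (Jun 23, 2002).
Order: Johansson, Sorensen, Vasquez, Greco, Sato, Brennan, Mbeki, Drummond, Reyes.

Reyes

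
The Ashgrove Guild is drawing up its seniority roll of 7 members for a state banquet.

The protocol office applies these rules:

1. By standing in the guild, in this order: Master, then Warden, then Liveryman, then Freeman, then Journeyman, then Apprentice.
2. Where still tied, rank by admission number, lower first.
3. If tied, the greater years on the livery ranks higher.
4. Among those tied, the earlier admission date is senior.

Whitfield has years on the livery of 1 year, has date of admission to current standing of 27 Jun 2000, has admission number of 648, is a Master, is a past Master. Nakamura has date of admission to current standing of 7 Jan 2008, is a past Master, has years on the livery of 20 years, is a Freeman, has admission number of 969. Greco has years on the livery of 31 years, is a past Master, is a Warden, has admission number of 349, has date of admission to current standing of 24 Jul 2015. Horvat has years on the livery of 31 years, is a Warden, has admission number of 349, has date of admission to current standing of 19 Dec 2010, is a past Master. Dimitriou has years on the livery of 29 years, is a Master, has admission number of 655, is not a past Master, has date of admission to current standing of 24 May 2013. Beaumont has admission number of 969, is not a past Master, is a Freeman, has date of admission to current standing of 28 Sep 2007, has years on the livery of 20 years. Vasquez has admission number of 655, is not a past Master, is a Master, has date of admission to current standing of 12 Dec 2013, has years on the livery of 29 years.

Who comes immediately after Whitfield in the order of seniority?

By standing in the guild: Whitfield, Dimitriou and Vasquez (Master); then Horvat and Greco (Warden); then Beaumont and Nakamura (Freeman).
Among Whitfield, Dimitriou and Vasquez, by admission number (lower first): Whitfield (648) before Dimitriou and Vasquez (655).
Dimitriou and Vasquez both have years on the livery 29 years, so the next rule applies.
Among Dimitriou and Vasquez, by date of admission to current standing (earlier first): Dimitriou (24 May 2013) before Vasquez (12 Dec 2013).
Horvat and Greco both have admission number 349, so the next rule applies.
Horvat and Greco both have years on the livery 31 years, so the next rule applies.
Among Horvat and Greco, by date of admission to current standing (earlier first): Horvat (19 Dec 2010) before Greco (24 Jul 2015).
Beaumont and Nakamura both have admission number 969, so the next rule applies.
Beaumont and Nakamura both have years on the livery 20 years, so the next rule applies.
Among Beaumont and Nakamura, by date of admission to current standing (earlier first): Beaumont (28 Sep 2007) before Nakamura (7 Jan 2008).
Order: Whitfield, Dimitriou, Vasquez, Horvat, Greco, Beaumont, Nakamura.

Dimitriou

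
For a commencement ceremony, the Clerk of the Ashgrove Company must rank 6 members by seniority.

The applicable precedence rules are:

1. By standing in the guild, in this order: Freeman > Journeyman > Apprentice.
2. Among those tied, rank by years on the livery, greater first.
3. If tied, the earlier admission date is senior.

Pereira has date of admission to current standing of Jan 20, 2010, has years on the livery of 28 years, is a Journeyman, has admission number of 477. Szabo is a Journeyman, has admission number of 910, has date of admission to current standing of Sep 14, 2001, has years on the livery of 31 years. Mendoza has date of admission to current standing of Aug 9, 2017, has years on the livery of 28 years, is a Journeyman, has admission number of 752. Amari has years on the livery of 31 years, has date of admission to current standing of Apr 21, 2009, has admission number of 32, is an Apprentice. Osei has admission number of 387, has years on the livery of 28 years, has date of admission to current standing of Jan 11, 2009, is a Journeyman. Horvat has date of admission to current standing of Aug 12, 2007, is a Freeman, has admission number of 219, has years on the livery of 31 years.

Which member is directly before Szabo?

Horvat

By standing in the guild: Horvat (Freeman); then Szabo, Osei, Pereira and Mendoza (Journeyman); then Amari (Apprentice).
Among Szabo, Osei, Pereira and Mendoza, by years on the livery (higher first): Szabo (31 years) before Osei, Pereira and Mendoza (28 years).
Among Osei, Pereira and Mendoza, by date of admission to current standing (earlier first): Osei (Jan 11, 2009) before Pereira (Jan 20, 2010) before Mendoza (Aug 9, 2017).
Order: Horvat, Szabo, Osei, Pereira, Mendoza, Amari.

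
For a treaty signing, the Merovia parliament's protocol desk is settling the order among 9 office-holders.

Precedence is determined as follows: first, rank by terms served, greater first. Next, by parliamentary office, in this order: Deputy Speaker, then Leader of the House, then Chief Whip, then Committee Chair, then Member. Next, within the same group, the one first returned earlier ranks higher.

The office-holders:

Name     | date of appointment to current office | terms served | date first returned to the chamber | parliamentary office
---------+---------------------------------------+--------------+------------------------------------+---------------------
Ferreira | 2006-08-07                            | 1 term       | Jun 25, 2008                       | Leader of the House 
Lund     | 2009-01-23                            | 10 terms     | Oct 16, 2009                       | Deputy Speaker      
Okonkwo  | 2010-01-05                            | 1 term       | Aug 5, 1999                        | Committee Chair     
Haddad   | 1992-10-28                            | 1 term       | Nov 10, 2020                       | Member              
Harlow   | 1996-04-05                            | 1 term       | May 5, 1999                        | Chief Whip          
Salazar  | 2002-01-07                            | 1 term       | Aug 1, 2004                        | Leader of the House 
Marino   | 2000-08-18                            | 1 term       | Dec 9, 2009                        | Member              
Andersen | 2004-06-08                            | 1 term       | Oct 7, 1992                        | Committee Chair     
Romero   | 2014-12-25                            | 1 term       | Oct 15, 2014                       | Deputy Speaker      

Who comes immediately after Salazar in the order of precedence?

Ferreira

By terms served (higher first): Lund (10 terms); then Romero, Salazar, Ferreira, Harlow, Andersen, Okonkwo, Marino and Haddad (each 1 term).
Among Romero, Salazar, Ferreira, Harlow, Andersen, Okonkwo, Marino and Haddad, by parliamentary office: Romero (Deputy Speaker) before Salazar and Ferreira (Leader of the House) before Harlow (Chief Whip) before Andersen and Okonkwo (Committee Chair) before Marino and Haddad (Member).
Among Salazar and Ferreira, by date first returned to the chamber (earlier first): Salazar (Aug 1, 2004) before Ferreira (Jun 25, 2008).
Among Andersen and Okonkwo, by date first returned to the chamber (earlier first): Andersen (Oct 7, 1992) before Okonkwo (Aug 5, 1999).
Among Marino and Haddad, by date first returned to the chamber (earlier first): Marino (Dec 9, 2009) before Haddad (Nov 10, 2020).
Order: Lund, Romero, Salazar, Ferreira, Harlow, Andersen, Okonkwo, Marino, Haddad.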